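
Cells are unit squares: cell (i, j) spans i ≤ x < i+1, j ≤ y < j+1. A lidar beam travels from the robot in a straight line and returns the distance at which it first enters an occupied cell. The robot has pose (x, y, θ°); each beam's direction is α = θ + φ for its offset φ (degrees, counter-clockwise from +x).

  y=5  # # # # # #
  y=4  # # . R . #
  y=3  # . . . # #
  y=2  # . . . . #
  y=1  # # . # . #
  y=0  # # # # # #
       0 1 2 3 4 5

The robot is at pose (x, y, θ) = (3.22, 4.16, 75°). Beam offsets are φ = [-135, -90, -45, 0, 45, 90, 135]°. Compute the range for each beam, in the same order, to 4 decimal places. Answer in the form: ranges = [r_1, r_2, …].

ranges = [3.5600, 0.8075, 1.6800, 0.8696, 0.9699, 1.2630, 2.5634]

beam 1: φ=-135°, α=300°
  dir = (cos 300°, sin 300°) = (0.5000, -0.8660); from cell (3,4)
  next x-line at t=1.5600, next y-line at t=0.1848; Δt_x=2.0000, Δt_y=1.1547
    y: enter (3,3) at t=0.1848
    y: enter (3,2) at t=1.3395
    x: enter (4,2) at t=1.5600
    y: enter (4,1) at t=2.4942
    x: enter (5,1) at t=3.5600 ← occupied
  → r_1 = 3.5600
beam 2: φ=-90°, α=345°
  dir = (cos 345°, sin 345°) = (0.9659, -0.2588); from cell (3,4)
  next x-line at t=0.8075, next y-line at t=0.6182; Δt_x=1.0353, Δt_y=3.8637
    y: enter (3,3) at t=0.6182
    x: enter (4,3) at t=0.8075 ← occupied
  → r_2 = 0.8075
beam 3: φ=-45°, α=30°
  dir = (cos 30°, sin 30°) = (0.8660, 0.5000); from cell (3,4)
  next x-line at t=0.9007, next y-line at t=1.6800; Δt_x=1.1547, Δt_y=2.0000
    x: enter (4,4) at t=0.9007
    y: enter (4,5) at t=1.6800 ← occupied
  → r_3 = 1.6800
beam 4: φ=0°, α=75°
  dir = (cos 75°, sin 75°) = (0.2588, 0.9659); from cell (3,4)
  next x-line at t=3.0137, next y-line at t=0.8696; Δt_x=3.8637, Δt_y=1.0353
    y: enter (3,5) at t=0.8696 ← occupied
  → r_4 = 0.8696
beam 5: φ=45°, α=120°
  dir = (cos 120°, sin 120°) = (-0.5000, 0.8660); from cell (3,4)
  next x-line at t=0.4400, next y-line at t=0.9699; Δt_x=2.0000, Δt_y=1.1547
    x: enter (2,4) at t=0.4400
    y: enter (2,5) at t=0.9699 ← occupied
  → r_5 = 0.9699
beam 6: φ=90°, α=165°
  dir = (cos 165°, sin 165°) = (-0.9659, 0.2588); from cell (3,4)
  next x-line at t=0.2278, next y-line at t=3.2455; Δt_x=1.0353, Δt_y=3.8637
    x: enter (2,4) at t=0.2278
    x: enter (1,4) at t=1.2630 ← occupied
  → r_6 = 1.2630
beam 7: φ=135°, α=210°
  dir = (cos 210°, sin 210°) = (-0.8660, -0.5000); from cell (3,4)
  next x-line at t=0.2540, next y-line at t=0.3200; Δt_x=1.1547, Δt_y=2.0000
    x: enter (2,4) at t=0.2540
    y: enter (2,3) at t=0.3200
    x: enter (1,3) at t=1.4087
    y: enter (1,2) at t=2.3200
    x: enter (0,2) at t=2.5634 ← occupied
  → r_7 = 2.5634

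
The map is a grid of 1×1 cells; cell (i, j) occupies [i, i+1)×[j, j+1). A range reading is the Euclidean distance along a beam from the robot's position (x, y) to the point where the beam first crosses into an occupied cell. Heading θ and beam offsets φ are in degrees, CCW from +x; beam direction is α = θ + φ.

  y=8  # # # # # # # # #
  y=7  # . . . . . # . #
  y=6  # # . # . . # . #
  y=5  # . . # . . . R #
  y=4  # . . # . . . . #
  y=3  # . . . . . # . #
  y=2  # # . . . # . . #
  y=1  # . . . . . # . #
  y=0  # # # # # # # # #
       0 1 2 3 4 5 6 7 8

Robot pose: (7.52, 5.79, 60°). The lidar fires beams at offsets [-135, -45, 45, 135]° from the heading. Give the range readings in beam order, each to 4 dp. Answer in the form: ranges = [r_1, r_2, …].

ranges = [1.8546, 0.4969, 2.0091, 3.6442]

beam 1: φ=-135°, α=285°
  d=(0.2588,-0.9659)  start (7,5)  tX=1.8546 tY=0.8179  stride 1/|dx|=3.8637 1/|dy|=1.0353
    cross y-line → (7,4), t=0.8179
    cross y-line → (7,3), t=1.8531
    cross x-line → (8,3), t=1.8546 (wall)
  → r_1 = 1.8546
beam 2: φ=-45°, α=15°
  d=(0.9659,0.2588)  start (7,5)  tX=0.4969 tY=0.8114  stride 1/|dx|=1.0353 1/|dy|=3.8637
    cross x-line → (8,5), t=0.4969 (wall)
  → r_2 = 0.4969
beam 3: φ=45°, α=105°
  d=(-0.2588,0.9659)  start (7,5)  tX=2.0091 tY=0.2174  stride 1/|dx|=3.8637 1/|dy|=1.0353
    cross y-line → (7,6), t=0.2174
    cross y-line → (7,7), t=1.2527
    cross x-line → (6,7), t=2.0091 (wall)
  → r_3 = 2.0091
beam 4: φ=135°, α=195°
  d=(-0.9659,-0.2588)  start (7,5)  tX=0.5383 tY=3.0523  stride 1/|dx|=1.0353 1/|dy|=3.8637
    cross x-line → (6,5), t=0.5383
    cross x-line → (5,5), t=1.5736
    cross x-line → (4,5), t=2.6089
    cross y-line → (4,4), t=3.0523
    cross x-line → (3,4), t=3.6442 (wall)
  → r_4 = 3.6442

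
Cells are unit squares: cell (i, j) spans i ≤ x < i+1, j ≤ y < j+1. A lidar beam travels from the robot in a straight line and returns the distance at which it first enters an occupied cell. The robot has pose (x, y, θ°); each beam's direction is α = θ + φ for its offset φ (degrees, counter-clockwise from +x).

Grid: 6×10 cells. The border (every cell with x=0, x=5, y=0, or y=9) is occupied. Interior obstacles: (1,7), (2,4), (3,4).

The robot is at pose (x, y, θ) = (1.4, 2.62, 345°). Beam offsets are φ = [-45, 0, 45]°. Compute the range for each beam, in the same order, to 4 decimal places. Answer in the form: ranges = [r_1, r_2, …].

beam 1: φ=-45°, α=300°
  d=(0.5000,-0.8660)  start (1,2)  tX=1.2000 tY=0.7159  stride 1/|dx|=2.0000 1/|dy|=1.1547
    cross y-line → (1,1), t=0.7159
    cross x-line → (2,1), t=1.2000
    cross y-line → (2,0), t=1.8706 (wall)
  → r_1 = 1.8706
beam 2: φ=0°, α=345°
  d=(0.9659,-0.2588)  start (1,2)  tX=0.6212 tY=2.3955  stride 1/|dx|=1.0353 1/|dy|=3.8637
    cross x-line → (2,2), t=0.6212
    cross x-line → (3,2), t=1.6564
    cross y-line → (3,1), t=2.3955
    cross x-line → (4,1), t=2.6917
    cross x-line → (5,1), t=3.7270 (wall)
  → r_2 = 3.7270
beam 3: φ=45°, α=30°
  d=(0.8660,0.5000)  start (1,2)  tX=0.6928 tY=0.7600  stride 1/|dx|=1.1547 1/|dy|=2.0000
    cross x-line → (2,2), t=0.6928
    cross y-line → (2,3), t=0.7600
    cross x-line → (3,3), t=1.8475
    cross y-line → (3,4), t=2.7600 (wall)
  → r_3 = 2.7600

ranges = [1.8706, 3.7270, 2.7600]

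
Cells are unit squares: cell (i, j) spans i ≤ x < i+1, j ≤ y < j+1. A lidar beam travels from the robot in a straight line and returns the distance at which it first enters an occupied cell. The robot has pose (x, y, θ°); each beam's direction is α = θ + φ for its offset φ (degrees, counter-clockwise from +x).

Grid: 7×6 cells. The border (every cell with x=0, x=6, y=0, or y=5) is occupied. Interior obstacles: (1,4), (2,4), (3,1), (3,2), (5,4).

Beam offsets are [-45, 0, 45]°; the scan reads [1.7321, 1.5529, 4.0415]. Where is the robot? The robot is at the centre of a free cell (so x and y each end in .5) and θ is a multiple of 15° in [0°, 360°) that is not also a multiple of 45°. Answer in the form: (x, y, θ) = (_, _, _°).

The pose lattice has 15·16 = 240 candidates. Test each by forward raycasting.
  (4.5, 1.5, 30°): beam 1 = 1.5529 ≠ 1.7321 ✗
  (2.5, 3.5, 75°): beam 1 = 2.8868 ≠ 1.7321 ✗
  (4.5, 1.5, 330°): beam 1 = 0.5176 ≠ 1.7321 ✗
  (5.5, 3.5, 210°): beam 1 = 2.5882 ≠ 1.7321 ✗
  (4.5, 3.5, 210°): beam 1 = 1.9319 ≠ 1.7321 ✗
  …
  (1.5, 2.5, 345°): r_1=1.7321, r_2=1.5529, r_3=4.0415 — all match ✓
Only this pose fits every beam.

(x, y, θ) = (1.5, 2.5, 345°)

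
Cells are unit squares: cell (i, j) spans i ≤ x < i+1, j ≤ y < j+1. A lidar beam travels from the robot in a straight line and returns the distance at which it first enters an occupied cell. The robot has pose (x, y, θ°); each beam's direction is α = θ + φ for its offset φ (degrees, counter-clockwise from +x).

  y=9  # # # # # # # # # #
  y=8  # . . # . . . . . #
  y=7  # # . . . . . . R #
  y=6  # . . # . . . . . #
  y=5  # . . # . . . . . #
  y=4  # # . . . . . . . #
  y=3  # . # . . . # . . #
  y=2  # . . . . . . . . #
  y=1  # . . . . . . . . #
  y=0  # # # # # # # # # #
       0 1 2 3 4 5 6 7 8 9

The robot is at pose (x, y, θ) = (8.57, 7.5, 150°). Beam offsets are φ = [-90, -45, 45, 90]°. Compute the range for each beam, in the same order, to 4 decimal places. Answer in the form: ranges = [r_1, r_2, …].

beam 1: φ=-90°, α=60°
  d=(0.5000,0.8660)  start (8,7)  tX=0.8600 tY=0.5774  stride 1/|dx|=2.0000 1/|dy|=1.1547
    cross y-line → (8,8), t=0.5774
    cross x-line → (9,8), t=0.8600 (wall)
  → r_1 = 0.8600
beam 2: φ=-45°, α=105°
  d=(-0.2588,0.9659)  start (8,7)  tX=2.2023 tY=0.5176  stride 1/|dx|=3.8637 1/|dy|=1.0353
    cross y-line → (8,8), t=0.5176
    cross y-line → (8,9), t=1.5529 (wall)
  → r_2 = 1.5529
beam 3: φ=45°, α=195°
  d=(-0.9659,-0.2588)  start (8,7)  tX=0.5901 tY=1.9319  stride 1/|dx|=1.0353 1/|dy|=3.8637
    cross x-line → (7,7), t=0.5901
    cross x-line → (6,7), t=1.6254
    cross y-line → (6,6), t=1.9319
    cross x-line → (5,6), t=2.6607
    cross x-line → (4,6), t=3.6959
    cross x-line → (3,6), t=4.7312 (wall)
  → r_3 = 4.7312
beam 4: φ=90°, α=240°
  d=(-0.5000,-0.8660)  start (8,7)  tX=1.1400 tY=0.5774  stride 1/|dx|=2.0000 1/|dy|=1.1547
    cross y-line → (8,6), t=0.5774
    cross x-line → (7,6), t=1.1400
    cross y-line → (7,5), t=1.7321
    cross y-line → (7,4), t=2.8868
    cross x-line → (6,4), t=3.1400
    cross y-line → (6,3), t=4.0415 (wall)
  → r_4 = 4.0415

ranges = [0.8600, 1.5529, 4.7312, 4.0415]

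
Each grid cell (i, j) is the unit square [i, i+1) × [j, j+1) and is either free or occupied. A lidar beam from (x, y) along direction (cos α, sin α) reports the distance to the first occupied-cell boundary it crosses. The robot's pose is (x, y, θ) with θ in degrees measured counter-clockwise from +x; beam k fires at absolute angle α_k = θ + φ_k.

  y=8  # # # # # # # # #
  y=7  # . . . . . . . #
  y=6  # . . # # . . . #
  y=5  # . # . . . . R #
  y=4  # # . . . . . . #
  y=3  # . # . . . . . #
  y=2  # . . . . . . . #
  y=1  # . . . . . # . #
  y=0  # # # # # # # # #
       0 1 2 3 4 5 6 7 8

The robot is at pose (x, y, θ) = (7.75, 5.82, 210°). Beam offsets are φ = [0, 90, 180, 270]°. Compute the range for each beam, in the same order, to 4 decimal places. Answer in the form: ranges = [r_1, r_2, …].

beam 1: φ=0°, α=210°
  direction (-0.8660, -0.5000); cell (7,5); t to first gridline: x 0.8660, y 1.6400 (then +1.1547 / +2.0000)
    (6,5) via x @ 0.8660
    (6,4) via y @ 1.6400
    (5,4) via x @ 2.0207
    (4,4) via x @ 3.1754
    (4,3) via y @ 3.6400
    (3,3) via x @ 4.3301
    (2,3) via x @ 5.4848  # hit
  → r_1 = 5.4848
beam 2: φ=90°, α=300°
  direction (0.5000, -0.8660); cell (7,5); t to first gridline: x 0.5000, y 0.9469 (then +2.0000 / +1.1547)
    (8,5) via x @ 0.5000  # hit
  → r_2 = 0.5000
beam 3: φ=180°, α=30°
  direction (0.8660, 0.5000); cell (7,5); t to first gridline: x 0.2887, y 0.3600 (then +1.1547 / +2.0000)
    (8,5) via x @ 0.2887  # hit
  → r_3 = 0.2887
beam 4: φ=270°, α=120°
  direction (-0.5000, 0.8660); cell (7,5); t to first gridline: x 1.5000, y 0.2078 (then +2.0000 / +1.1547)
    (7,6) via y @ 0.2078
    (7,7) via y @ 1.3625
    (6,7) via x @ 1.5000
    (6,8) via y @ 2.5172  # hit
  → r_4 = 2.5172

ranges = [5.4848, 0.5000, 0.2887, 2.5172]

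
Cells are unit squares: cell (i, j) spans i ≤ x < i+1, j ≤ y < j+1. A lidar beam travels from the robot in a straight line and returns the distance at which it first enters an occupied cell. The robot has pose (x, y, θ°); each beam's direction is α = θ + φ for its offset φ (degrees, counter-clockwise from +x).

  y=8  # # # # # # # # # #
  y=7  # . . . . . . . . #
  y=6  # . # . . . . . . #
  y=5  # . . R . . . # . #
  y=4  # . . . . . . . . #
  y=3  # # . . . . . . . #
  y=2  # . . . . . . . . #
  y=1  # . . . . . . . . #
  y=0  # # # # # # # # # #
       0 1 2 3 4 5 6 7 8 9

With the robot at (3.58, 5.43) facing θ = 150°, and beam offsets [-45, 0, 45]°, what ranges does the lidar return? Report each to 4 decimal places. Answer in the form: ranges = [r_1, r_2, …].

beam 1: φ=-45°, α=105°
  d=(-0.2588,0.9659)  start (3,5)  tX=2.2409 tY=0.5901  stride 1/|dx|=3.8637 1/|dy|=1.0353
    cross y-line → (3,6), t=0.5901
    cross y-line → (3,7), t=1.6254
    cross x-line → (2,7), t=2.2409
    cross y-line → (2,8), t=2.6607 (wall)
  → r_1 = 2.6607
beam 2: φ=0°, α=150°
  d=(-0.8660,0.5000)  start (3,5)  tX=0.6697 tY=1.1400  stride 1/|dx|=1.1547 1/|dy|=2.0000
    cross x-line → (2,5), t=0.6697
    cross y-line → (2,6), t=1.1400 (wall)
  → r_2 = 1.1400
beam 3: φ=45°, α=195°
  d=(-0.9659,-0.2588)  start (3,5)  tX=0.6005 tY=1.6614  stride 1/|dx|=1.0353 1/|dy|=3.8637
    cross x-line → (2,5), t=0.6005
    cross x-line → (1,5), t=1.6357
    cross y-line → (1,4), t=1.6614
    cross x-line → (0,4), t=2.6710 (wall)
  → r_3 = 2.6710

ranges = [2.6607, 1.1400, 2.6710]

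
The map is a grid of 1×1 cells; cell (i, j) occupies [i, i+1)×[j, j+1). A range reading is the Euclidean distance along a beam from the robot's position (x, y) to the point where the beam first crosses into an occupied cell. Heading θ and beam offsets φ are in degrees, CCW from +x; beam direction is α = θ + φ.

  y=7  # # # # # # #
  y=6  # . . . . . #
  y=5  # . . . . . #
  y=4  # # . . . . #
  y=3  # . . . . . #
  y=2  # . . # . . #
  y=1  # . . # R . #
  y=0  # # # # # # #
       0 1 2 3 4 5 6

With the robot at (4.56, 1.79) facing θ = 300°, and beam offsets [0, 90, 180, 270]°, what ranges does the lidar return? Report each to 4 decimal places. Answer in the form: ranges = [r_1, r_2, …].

ranges = [0.9122, 1.6628, 1.1200, 0.6466]

beam 1: φ=0°, α=300°
  d=(0.5000,-0.8660)  start (4,1)  tX=0.8800 tY=0.9122  stride 1/|dx|=2.0000 1/|dy|=1.1547
    cross x-line → (5,1), t=0.8800
    cross y-line → (5,0), t=0.9122 (wall)
  → r_1 = 0.9122
beam 2: φ=90°, α=30°
  d=(0.8660,0.5000)  start (4,1)  tX=0.5081 tY=0.4200  stride 1/|dx|=1.1547 1/|dy|=2.0000
    cross y-line → (4,2), t=0.4200
    cross x-line → (5,2), t=0.5081
    cross x-line → (6,2), t=1.6628 (wall)
  → r_2 = 1.6628
beam 3: φ=180°, α=120°
  d=(-0.5000,0.8660)  start (4,1)  tX=1.1200 tY=0.2425  stride 1/|dx|=2.0000 1/|dy|=1.1547
    cross y-line → (4,2), t=0.2425
    cross x-line → (3,2), t=1.1200 (wall)
  → r_3 = 1.1200
beam 4: φ=270°, α=210°
  d=(-0.8660,-0.5000)  start (4,1)  tX=0.6466 tY=1.5800  stride 1/|dx|=1.1547 1/|dy|=2.0000
    cross x-line → (3,1), t=0.6466 (wall)
  → r_4 = 0.6466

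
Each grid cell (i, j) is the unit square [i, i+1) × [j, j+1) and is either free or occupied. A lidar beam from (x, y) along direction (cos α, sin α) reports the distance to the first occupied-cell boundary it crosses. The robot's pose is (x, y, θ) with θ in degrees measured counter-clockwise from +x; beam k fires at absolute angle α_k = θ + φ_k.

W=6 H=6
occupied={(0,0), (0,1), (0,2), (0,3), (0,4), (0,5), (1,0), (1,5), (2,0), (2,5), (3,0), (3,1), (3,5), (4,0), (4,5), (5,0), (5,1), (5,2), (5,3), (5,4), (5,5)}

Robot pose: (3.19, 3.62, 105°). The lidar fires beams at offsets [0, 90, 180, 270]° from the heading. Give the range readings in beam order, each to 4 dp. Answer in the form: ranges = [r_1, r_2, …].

beam 1: φ=0°, α=105°
  d=(-0.2588,0.9659)  start (3,3)  tX=0.7341 tY=0.3934  stride 1/|dx|=3.8637 1/|dy|=1.0353
    cross y-line → (3,4), t=0.3934
    cross x-line → (2,4), t=0.7341
    cross y-line → (2,5), t=1.4287 (wall)
  → r_1 = 1.4287
beam 2: φ=90°, α=195°
  d=(-0.9659,-0.2588)  start (3,3)  tX=0.1967 tY=2.3955  stride 1/|dx|=1.0353 1/|dy|=3.8637
    cross x-line → (2,3), t=0.1967
    cross x-line → (1,3), t=1.2320
    cross x-line → (0,3), t=2.2673 (wall)
  → r_2 = 2.2673
beam 3: φ=180°, α=285°
  d=(0.2588,-0.9659)  start (3,3)  tX=3.1296 tY=0.6419  stride 1/|dx|=3.8637 1/|dy|=1.0353
    cross y-line → (3,2), t=0.6419
    cross y-line → (3,1), t=1.6771 (wall)
  → r_3 = 1.6771
beam 4: φ=270°, α=15°
  d=(0.9659,0.2588)  start (3,3)  tX=0.8386 tY=1.4682  stride 1/|dx|=1.0353 1/|dy|=3.8637
    cross x-line → (4,3), t=0.8386
    cross y-line → (4,4), t=1.4682
    cross x-line → (5,4), t=1.8738 (wall)
  → r_4 = 1.8738

ranges = [1.4287, 2.2673, 1.6771, 1.8738]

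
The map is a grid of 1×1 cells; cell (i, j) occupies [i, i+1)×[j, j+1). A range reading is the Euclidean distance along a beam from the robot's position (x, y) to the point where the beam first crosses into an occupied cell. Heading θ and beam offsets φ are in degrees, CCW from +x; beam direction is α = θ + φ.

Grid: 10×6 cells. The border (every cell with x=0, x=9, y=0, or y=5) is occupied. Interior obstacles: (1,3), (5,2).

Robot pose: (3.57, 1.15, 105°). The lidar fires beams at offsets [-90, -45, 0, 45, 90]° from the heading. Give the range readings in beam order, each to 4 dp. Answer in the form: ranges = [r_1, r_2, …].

ranges = [5.6215, 4.4456, 3.9858, 2.9676, 0.5796]

beam 1: φ=-90°, α=15°
  dir = (cos 15°, sin 15°) = (0.9659, 0.2588); from cell (3,1)
  next x-line at t=0.4452, next y-line at t=3.2841; Δt_x=1.0353, Δt_y=3.8637
    x: enter (4,1) at t=0.4452
    x: enter (5,1) at t=1.4804
    x: enter (6,1) at t=2.5157
    y: enter (6,2) at t=3.2841
    x: enter (7,2) at t=3.5510
    x: enter (8,2) at t=4.5863
    x: enter (9,2) at t=5.6215 ← occupied
  → r_1 = 5.6215
beam 2: φ=-45°, α=60°
  dir = (cos 60°, sin 60°) = (0.5000, 0.8660); from cell (3,1)
  next x-line at t=0.8600, next y-line at t=0.9815; Δt_x=2.0000, Δt_y=1.1547
    x: enter (4,1) at t=0.8600
    y: enter (4,2) at t=0.9815
    y: enter (4,3) at t=2.1362
    x: enter (5,3) at t=2.8600
    y: enter (5,4) at t=3.2909
    y: enter (5,5) at t=4.4456 ← occupied
  → r_2 = 4.4456
beam 3: φ=0°, α=105°
  dir = (cos 105°, sin 105°) = (-0.2588, 0.9659); from cell (3,1)
  next x-line at t=2.2023, next y-line at t=0.8800; Δt_x=3.8637, Δt_y=1.0353
    y: enter (3,2) at t=0.8800
    y: enter (3,3) at t=1.9153
    x: enter (2,3) at t=2.2023
    y: enter (2,4) at t=2.9505
    y: enter (2,5) at t=3.9858 ← occupied
  → r_3 = 3.9858
beam 4: φ=45°, α=150°
  dir = (cos 150°, sin 150°) = (-0.8660, 0.5000); from cell (3,1)
  next x-line at t=0.6582, next y-line at t=1.7000; Δt_x=1.1547, Δt_y=2.0000
    x: enter (2,1) at t=0.6582
    y: enter (2,2) at t=1.7000
    x: enter (1,2) at t=1.8129
    x: enter (0,2) at t=2.9676 ← occupied
  → r_4 = 2.9676
beam 5: φ=90°, α=195°
  dir = (cos 195°, sin 195°) = (-0.9659, -0.2588); from cell (3,1)
  next x-line at t=0.5901, next y-line at t=0.5796; Δt_x=1.0353, Δt_y=3.8637
    y: enter (3,0) at t=0.5796 ← occupied
  → r_5 = 0.5796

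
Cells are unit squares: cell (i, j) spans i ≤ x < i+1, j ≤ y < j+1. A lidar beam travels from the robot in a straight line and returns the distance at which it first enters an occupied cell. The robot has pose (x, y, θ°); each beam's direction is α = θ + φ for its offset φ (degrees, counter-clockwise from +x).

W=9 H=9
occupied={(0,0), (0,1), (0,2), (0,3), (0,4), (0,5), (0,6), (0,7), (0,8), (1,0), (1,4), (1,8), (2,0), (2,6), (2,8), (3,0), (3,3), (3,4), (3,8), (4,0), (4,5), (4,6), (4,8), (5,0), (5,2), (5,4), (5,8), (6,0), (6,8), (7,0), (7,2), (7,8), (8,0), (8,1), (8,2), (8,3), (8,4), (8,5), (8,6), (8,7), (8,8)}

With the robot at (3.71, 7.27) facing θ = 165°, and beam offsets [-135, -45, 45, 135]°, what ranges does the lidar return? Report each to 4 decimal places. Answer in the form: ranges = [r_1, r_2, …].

ranges = [1.4600, 0.8429, 0.8198, 0.5800]

beam 1: φ=-135°, α=30°
  dir = (cos 30°, sin 30°) = (0.8660, 0.5000); from cell (3,7)
  next x-line at t=0.3349, next y-line at t=1.4600; Δt_x=1.1547, Δt_y=2.0000
    x: enter (4,7) at t=0.3349
    y: enter (4,8) at t=1.4600 ← occupied
  → r_1 = 1.4600
beam 2: φ=-45°, α=120°
  dir = (cos 120°, sin 120°) = (-0.5000, 0.8660); from cell (3,7)
  next x-line at t=1.4200, next y-line at t=0.8429; Δt_x=2.0000, Δt_y=1.1547
    y: enter (3,8) at t=0.8429 ← occupied
  → r_2 = 0.8429
beam 3: φ=45°, α=210°
  dir = (cos 210°, sin 210°) = (-0.8660, -0.5000); from cell (3,7)
  next x-line at t=0.8198, next y-line at t=0.5400; Δt_x=1.1547, Δt_y=2.0000
    y: enter (3,6) at t=0.5400
    x: enter (2,6) at t=0.8198 ← occupied
  → r_3 = 0.8198
beam 4: φ=135°, α=300°
  dir = (cos 300°, sin 300°) = (0.5000, -0.8660); from cell (3,7)
  next x-line at t=0.5800, next y-line at t=0.3118; Δt_x=2.0000, Δt_y=1.1547
    y: enter (3,6) at t=0.3118
    x: enter (4,6) at t=0.5800 ← occupied
  → r_4 = 0.5800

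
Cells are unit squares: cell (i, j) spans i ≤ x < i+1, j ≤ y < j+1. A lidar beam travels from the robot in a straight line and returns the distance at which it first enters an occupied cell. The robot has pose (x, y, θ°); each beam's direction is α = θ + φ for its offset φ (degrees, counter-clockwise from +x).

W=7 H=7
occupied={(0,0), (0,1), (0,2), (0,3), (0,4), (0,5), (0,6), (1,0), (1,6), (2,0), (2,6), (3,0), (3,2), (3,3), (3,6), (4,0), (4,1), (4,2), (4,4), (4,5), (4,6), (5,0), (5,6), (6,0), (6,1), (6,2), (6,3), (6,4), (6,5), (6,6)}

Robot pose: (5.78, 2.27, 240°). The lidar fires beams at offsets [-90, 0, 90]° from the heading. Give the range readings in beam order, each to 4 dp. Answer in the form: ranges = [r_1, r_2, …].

beam 1: φ=-90°, α=150°
  direction (-0.8660, 0.5000); cell (5,2); t to first gridline: x 0.9007, y 1.4600 (then +1.1547 / +2.0000)
    (4,2) via x @ 0.9007  # hit
  → r_1 = 0.9007
beam 2: φ=0°, α=240°
  direction (-0.5000, -0.8660); cell (5,2); t to first gridline: x 1.5600, y 0.3118 (then +2.0000 / +1.1547)
    (5,1) via y @ 0.3118
    (5,0) via y @ 1.4665  # hit
  → r_2 = 1.4665
beam 3: φ=90°, α=330°
  direction (0.8660, -0.5000); cell (5,2); t to first gridline: x 0.2540, y 0.5400 (then +1.1547 / +2.0000)
    (6,2) via x @ 0.2540  # hit
  → r_3 = 0.2540

ranges = [0.9007, 1.4665, 0.2540]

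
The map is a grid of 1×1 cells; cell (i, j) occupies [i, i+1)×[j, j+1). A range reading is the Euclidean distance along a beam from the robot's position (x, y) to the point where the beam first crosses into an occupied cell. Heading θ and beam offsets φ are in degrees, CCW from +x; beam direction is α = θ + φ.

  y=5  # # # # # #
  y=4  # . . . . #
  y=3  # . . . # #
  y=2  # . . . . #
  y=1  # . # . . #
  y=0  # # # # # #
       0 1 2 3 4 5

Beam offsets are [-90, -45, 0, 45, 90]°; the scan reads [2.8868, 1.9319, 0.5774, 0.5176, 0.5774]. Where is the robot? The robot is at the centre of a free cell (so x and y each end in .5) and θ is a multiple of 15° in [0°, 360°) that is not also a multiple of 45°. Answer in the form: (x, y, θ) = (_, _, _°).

Enumerate (i+0.5, j+0.5, θ) over the 14 free cells and 16 admissible headings. For each, cast all 5 beams and compare to the given ranges.
  (1.5, 4.5, 30°): beam 2 = 2.5882 ≠ 1.9319 ✗
  (2.5, 4.5, 60°): beam 1 = 1.7321 ≠ 2.8868 ✗
  (4.5, 1.5, 285°): beam 1 = 1.5529 ≠ 2.8868 ✗
  (1.5, 1.5, 345°): beam 1 = 0.5176 ≠ 2.8868 ✗
  (4.5, 4.5, 255°): beam 1 = 1.9319 ≠ 2.8868 ✗
  …
  (1.5, 4.5, 60°): r_1=2.8868, r_2=1.9319, r_3=0.5774, r_4=0.5176, r_5=0.5774 — all match ✓
No second candidate reproduces the full scan.

(x, y, θ) = (1.5, 4.5, 60°)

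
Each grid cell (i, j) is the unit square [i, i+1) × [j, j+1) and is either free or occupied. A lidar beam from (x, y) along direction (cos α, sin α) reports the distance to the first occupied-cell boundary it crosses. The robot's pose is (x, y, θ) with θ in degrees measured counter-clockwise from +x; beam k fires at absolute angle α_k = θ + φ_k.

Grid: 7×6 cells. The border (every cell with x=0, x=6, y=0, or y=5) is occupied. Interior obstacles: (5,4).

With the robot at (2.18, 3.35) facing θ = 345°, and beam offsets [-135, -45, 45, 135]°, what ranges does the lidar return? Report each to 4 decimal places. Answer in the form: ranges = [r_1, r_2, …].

ranges = [1.3625, 2.7135, 3.2563, 1.9053]

beam 1: φ=-135°, α=210°
  cosα=-0.8660 sinα=-0.5000 | (2,3) | tMaxX 0.2078 tMaxY 0.7000 | tΔX 1.1547 tΔY 2.0000
    t=0.2078 [x] (1,3)
    t=0.7000 [y] (1,2)
    t=1.3625 [x] (0,2) — stop
  → r_1 = 1.3625
beam 2: φ=-45°, α=300°
  cosα=0.5000 sinα=-0.8660 | (2,3) | tMaxX 1.6400 tMaxY 0.4041 | tΔX 2.0000 tΔY 1.1547
    t=0.4041 [y] (2,2)
    t=1.5588 [y] (2,1)
    t=1.6400 [x] (3,1)
    t=2.7135 [y] (3,0) — stop
  → r_2 = 2.7135
beam 3: φ=45°, α=30°
  cosα=0.8660 sinα=0.5000 | (2,3) | tMaxX 0.9469 tMaxY 1.3000 | tΔX 1.1547 tΔY 2.0000
    t=0.9469 [x] (3,3)
    t=1.3000 [y] (3,4)
    t=2.1016 [x] (4,4)
    t=3.2563 [x] (5,4) — stop
  → r_3 = 3.2563
beam 4: φ=135°, α=120°
  cosα=-0.5000 sinα=0.8660 | (2,3) | tMaxX 0.3600 tMaxY 0.7506 | tΔX 2.0000 tΔY 1.1547
    t=0.3600 [x] (1,3)
    t=0.7506 [y] (1,4)
    t=1.9053 [y] (1,5) — stop
  → r_4 = 1.9053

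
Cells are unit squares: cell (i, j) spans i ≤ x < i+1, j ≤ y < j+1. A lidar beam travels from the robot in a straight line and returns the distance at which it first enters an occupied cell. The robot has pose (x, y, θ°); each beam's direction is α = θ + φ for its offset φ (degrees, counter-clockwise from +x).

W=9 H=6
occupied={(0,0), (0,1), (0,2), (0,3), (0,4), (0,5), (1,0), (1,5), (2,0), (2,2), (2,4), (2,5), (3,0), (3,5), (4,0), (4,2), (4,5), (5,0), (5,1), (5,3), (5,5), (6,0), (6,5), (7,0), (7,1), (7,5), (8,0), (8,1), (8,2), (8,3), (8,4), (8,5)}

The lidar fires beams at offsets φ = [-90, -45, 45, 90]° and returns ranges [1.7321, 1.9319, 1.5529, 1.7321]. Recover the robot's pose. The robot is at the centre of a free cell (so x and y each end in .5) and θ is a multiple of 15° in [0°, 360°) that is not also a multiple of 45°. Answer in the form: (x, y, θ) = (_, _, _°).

(x, y, θ) = (6.5, 3.5, 330°)

Enumerate (i+0.5, j+0.5, θ) over the 22 free cells and 16 admissible headings. For each, cast all 4 beams and compare to the given ranges.
  (1.5, 3.5, 60°): beam 1 = 1.0000 ≠ 1.7321 ✗
  (3.5, 4.5, 120°): beam 1 = 1.0000 ≠ 1.7321 ✗
  (3.5, 3.5, 330°): beam 1 = 1.0000 ≠ 1.7321 ✗
  …
  (6.5, 3.5, 330°): r_1=1.7321, r_2=1.9319, r_3=1.5529, r_4=1.7321 — all match ✓
No second candidate reproduces the full scan.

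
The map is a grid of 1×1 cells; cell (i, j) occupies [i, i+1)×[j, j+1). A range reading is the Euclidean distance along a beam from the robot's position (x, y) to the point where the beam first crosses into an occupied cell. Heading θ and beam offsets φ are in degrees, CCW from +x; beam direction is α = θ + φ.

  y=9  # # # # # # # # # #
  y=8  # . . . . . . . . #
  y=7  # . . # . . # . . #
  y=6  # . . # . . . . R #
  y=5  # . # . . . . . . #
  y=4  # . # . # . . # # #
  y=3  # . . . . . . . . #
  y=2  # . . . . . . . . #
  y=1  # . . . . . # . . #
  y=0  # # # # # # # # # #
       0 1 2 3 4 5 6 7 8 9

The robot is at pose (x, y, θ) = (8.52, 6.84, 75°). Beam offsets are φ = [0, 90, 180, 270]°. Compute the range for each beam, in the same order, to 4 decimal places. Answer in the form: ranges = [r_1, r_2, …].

beam 1: φ=0°, α=75°
  d=(0.2588,0.9659)  start (8,6)  tX=1.8546 tY=0.1656  stride 1/|dx|=3.8637 1/|dy|=1.0353
    cross y-line → (8,7), t=0.1656
    cross y-line → (8,8), t=1.2009
    cross x-line → (9,8), t=1.8546 (wall)
  → r_1 = 1.8546
beam 2: φ=90°, α=165°
  d=(-0.9659,0.2588)  start (8,6)  tX=0.5383 tY=0.6182  stride 1/|dx|=1.0353 1/|dy|=3.8637
    cross x-line → (7,6), t=0.5383
    cross y-line → (7,7), t=0.6182
    cross x-line → (6,7), t=1.5736 (wall)
  → r_2 = 1.5736
beam 3: φ=180°, α=255°
  d=(-0.2588,-0.9659)  start (8,6)  tX=2.0091 tY=0.8696  stride 1/|dx|=3.8637 1/|dy|=1.0353
    cross y-line → (8,5), t=0.8696
    cross y-line → (8,4), t=1.9049 (wall)
  → r_3 = 1.9049
beam 4: φ=270°, α=345°
  d=(0.9659,-0.2588)  start (8,6)  tX=0.4969 tY=3.2455  stride 1/|dx|=1.0353 1/|dy|=3.8637
    cross x-line → (9,6), t=0.4969 (wall)
  → r_4 = 0.4969

ranges = [1.8546, 1.5736, 1.9049, 0.4969]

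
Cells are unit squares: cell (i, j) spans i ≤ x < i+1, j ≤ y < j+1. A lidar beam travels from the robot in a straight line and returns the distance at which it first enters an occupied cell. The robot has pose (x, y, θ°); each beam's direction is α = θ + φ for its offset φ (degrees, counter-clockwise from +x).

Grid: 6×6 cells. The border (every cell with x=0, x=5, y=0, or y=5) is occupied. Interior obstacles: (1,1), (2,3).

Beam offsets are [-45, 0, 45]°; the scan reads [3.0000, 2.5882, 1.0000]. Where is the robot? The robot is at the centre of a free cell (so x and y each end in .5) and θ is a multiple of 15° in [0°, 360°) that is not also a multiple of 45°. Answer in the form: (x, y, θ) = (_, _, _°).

(x, y, θ) = (4.5, 3.5, 255°)

Enumerate (i+0.5, j+0.5, θ) over the 14 free cells and 16 admissible headings. For each, cast all 3 beams and compare to the given ranges.
  (3.5, 4.5, 15°): beam 1 = 1.7321 ≠ 3.0000 ✗
  (2.5, 1.5, 210°): beam 1 = 0.5176 ≠ 3.0000 ✗
  (4.5, 3.5, 285°): beam 1 = 2.8868 ≠ 3.0000 ✗
  …
  (4.5, 3.5, 255°): r_1=3.0000, r_2=2.5882, r_3=1.0000 — all match ✓
Only this pose fits every beam.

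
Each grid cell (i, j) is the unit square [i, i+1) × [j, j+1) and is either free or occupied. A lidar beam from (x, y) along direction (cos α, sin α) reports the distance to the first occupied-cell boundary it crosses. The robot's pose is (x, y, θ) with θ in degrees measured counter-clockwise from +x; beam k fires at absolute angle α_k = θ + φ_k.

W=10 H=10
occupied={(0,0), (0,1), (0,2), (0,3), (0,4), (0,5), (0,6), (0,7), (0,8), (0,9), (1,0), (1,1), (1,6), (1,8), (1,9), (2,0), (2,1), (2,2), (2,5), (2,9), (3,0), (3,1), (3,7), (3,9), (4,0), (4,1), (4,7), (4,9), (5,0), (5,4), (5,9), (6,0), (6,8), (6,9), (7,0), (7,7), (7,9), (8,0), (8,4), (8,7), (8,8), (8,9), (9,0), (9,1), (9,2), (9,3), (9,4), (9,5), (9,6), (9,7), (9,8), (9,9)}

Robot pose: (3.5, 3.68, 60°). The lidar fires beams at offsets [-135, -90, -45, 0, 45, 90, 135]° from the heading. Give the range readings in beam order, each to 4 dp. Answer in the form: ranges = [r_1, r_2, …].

beam 1: φ=-135°, α=285°
  dir = (cos 285°, sin 285°) = (0.2588, -0.9659); from cell (3,3)
  next x-line at t=1.9319, next y-line at t=0.7040; Δt_x=3.8637, Δt_y=1.0353
    y: enter (3,2) at t=0.7040
    y: enter (3,1) at t=1.7393 ← occupied
  → r_1 = 1.7393
beam 2: φ=-90°, α=330°
  dir = (cos 330°, sin 330°) = (0.8660, -0.5000); from cell (3,3)
  next x-line at t=0.5774, next y-line at t=1.3600; Δt_x=1.1547, Δt_y=2.0000
    x: enter (4,3) at t=0.5774
    y: enter (4,2) at t=1.3600
    x: enter (5,2) at t=1.7321
    x: enter (6,2) at t=2.8868
    y: enter (6,1) at t=3.3600
    x: enter (7,1) at t=4.0415
    x: enter (8,1) at t=5.1962
    y: enter (8,0) at t=5.3600 ← occupied
  → r_2 = 5.3600
beam 3: φ=-45°, α=15°
  dir = (cos 15°, sin 15°) = (0.9659, 0.2588); from cell (3,3)
  next x-line at t=0.5176, next y-line at t=1.2364; Δt_x=1.0353, Δt_y=3.8637
    x: enter (4,3) at t=0.5176
    y: enter (4,4) at t=1.2364
    x: enter (5,4) at t=1.5529 ← occupied
  → r_3 = 1.5529
beam 4: φ=0°, α=60°
  dir = (cos 60°, sin 60°) = (0.5000, 0.8660); from cell (3,3)
  next x-line at t=1.0000, next y-line at t=0.3695; Δt_x=2.0000, Δt_y=1.1547
    y: enter (3,4) at t=0.3695
    x: enter (4,4) at t=1.0000
    y: enter (4,5) at t=1.5242
    y: enter (4,6) at t=2.6789
    x: enter (5,6) at t=3.0000
    y: enter (5,7) at t=3.8336
    y: enter (5,8) at t=4.9883
    x: enter (6,8) at t=5.0000 ← occupied
  → r_4 = 5.0000
beam 5: φ=45°, α=105°
  dir = (cos 105°, sin 105°) = (-0.2588, 0.9659); from cell (3,3)
  next x-line at t=1.9319, next y-line at t=0.3313; Δt_x=3.8637, Δt_y=1.0353
    y: enter (3,4) at t=0.3313
    y: enter (3,5) at t=1.3666
    x: enter (2,5) at t=1.9319 ← occupied
  → r_5 = 1.9319
beam 6: φ=90°, α=150°
  dir = (cos 150°, sin 150°) = (-0.8660, 0.5000); from cell (3,3)
  next x-line at t=0.5774, next y-line at t=0.6400; Δt_x=1.1547, Δt_y=2.0000
    x: enter (2,3) at t=0.5774
    y: enter (2,4) at t=0.6400
    x: enter (1,4) at t=1.7321
    y: enter (1,5) at t=2.6400
    x: enter (0,5) at t=2.8868 ← occupied
  → r_6 = 2.8868
beam 7: φ=135°, α=195°
  dir = (cos 195°, sin 195°) = (-0.9659, -0.2588); from cell (3,3)
  next x-line at t=0.5176, next y-line at t=2.6273; Δt_x=1.0353, Δt_y=3.8637
    x: enter (2,3) at t=0.5176
    x: enter (1,3) at t=1.5529
    x: enter (0,3) at t=2.5882 ← occupied
  → r_7 = 2.5882

ranges = [1.7393, 5.3600, 1.5529, 5.0000, 1.9319, 2.8868, 2.5882]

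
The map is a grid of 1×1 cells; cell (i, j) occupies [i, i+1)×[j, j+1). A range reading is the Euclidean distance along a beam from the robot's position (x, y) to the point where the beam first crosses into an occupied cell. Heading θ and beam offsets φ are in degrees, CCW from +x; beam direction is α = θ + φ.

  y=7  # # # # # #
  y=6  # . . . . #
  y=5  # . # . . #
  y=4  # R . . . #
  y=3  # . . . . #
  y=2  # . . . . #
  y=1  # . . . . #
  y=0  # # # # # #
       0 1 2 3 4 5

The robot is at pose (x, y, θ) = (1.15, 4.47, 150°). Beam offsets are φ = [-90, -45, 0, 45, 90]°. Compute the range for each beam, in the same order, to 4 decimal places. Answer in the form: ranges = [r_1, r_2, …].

beam 1: φ=-90°, α=60°
  dir = (cos 60°, sin 60°) = (0.5000, 0.8660); from cell (1,4)
  next x-line at t=1.7000, next y-line at t=0.6120; Δt_x=2.0000, Δt_y=1.1547
    y: enter (1,5) at t=0.6120
    x: enter (2,5) at t=1.7000 ← occupied
  → r_1 = 1.7000
beam 2: φ=-45°, α=105°
  dir = (cos 105°, sin 105°) = (-0.2588, 0.9659); from cell (1,4)
  next x-line at t=0.5796, next y-line at t=0.5487; Δt_x=3.8637, Δt_y=1.0353
    y: enter (1,5) at t=0.5487
    x: enter (0,5) at t=0.5796 ← occupied
  → r_2 = 0.5796
beam 3: φ=0°, α=150°
  dir = (cos 150°, sin 150°) = (-0.8660, 0.5000); from cell (1,4)
  next x-line at t=0.1732, next y-line at t=1.0600; Δt_x=1.1547, Δt_y=2.0000
    x: enter (0,4) at t=0.1732 ← occupied
  → r_3 = 0.1732
beam 4: φ=45°, α=195°
  dir = (cos 195°, sin 195°) = (-0.9659, -0.2588); from cell (1,4)
  next x-line at t=0.1553, next y-line at t=1.8159; Δt_x=1.0353, Δt_y=3.8637
    x: enter (0,4) at t=0.1553 ← occupied
  → r_4 = 0.1553
beam 5: φ=90°, α=240°
  dir = (cos 240°, sin 240°) = (-0.5000, -0.8660); from cell (1,4)
  next x-line at t=0.3000, next y-line at t=0.5427; Δt_x=2.0000, Δt_y=1.1547
    x: enter (0,4) at t=0.3000 ← occupied
  → r_5 = 0.3000

ranges = [1.7000, 0.5796, 0.1732, 0.1553, 0.3000]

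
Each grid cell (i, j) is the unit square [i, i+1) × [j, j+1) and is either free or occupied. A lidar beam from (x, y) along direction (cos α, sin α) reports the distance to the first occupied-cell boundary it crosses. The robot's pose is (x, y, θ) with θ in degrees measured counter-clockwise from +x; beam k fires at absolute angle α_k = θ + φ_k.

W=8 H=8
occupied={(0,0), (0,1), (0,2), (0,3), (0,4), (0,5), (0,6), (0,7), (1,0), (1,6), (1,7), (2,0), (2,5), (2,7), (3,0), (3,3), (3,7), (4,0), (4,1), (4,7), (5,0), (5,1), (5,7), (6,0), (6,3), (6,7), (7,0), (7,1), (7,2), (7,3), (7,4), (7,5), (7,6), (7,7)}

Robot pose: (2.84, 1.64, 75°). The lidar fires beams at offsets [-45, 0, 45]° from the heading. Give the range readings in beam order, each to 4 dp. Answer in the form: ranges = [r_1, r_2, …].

beam 1: φ=-45°, α=30°
  cosα=0.8660 sinα=0.5000 | (2,1) | tMaxX 0.1848 tMaxY 0.7200 | tΔX 1.1547 tΔY 2.0000
    t=0.1848 [x] (3,1)
    t=0.7200 [y] (3,2)
    t=1.3395 [x] (4,2)
    t=2.4942 [x] (5,2)
    t=2.7200 [y] (5,3)
    t=3.6489 [x] (6,3) — stop
  → r_1 = 3.6489
beam 2: φ=0°, α=75°
  cosα=0.2588 sinα=0.9659 | (2,1) | tMaxX 0.6182 tMaxY 0.3727 | tΔX 3.8637 tΔY 1.0353
    t=0.3727 [y] (2,2)
    t=0.6182 [x] (3,2)
    t=1.4080 [y] (3,3) — stop
  → r_2 = 1.4080
beam 3: φ=45°, α=120°
  cosα=-0.5000 sinα=0.8660 | (2,1) | tMaxX 1.6800 tMaxY 0.4157 | tΔX 2.0000 tΔY 1.1547
    t=0.4157 [y] (2,2)
    t=1.5704 [y] (2,3)
    t=1.6800 [x] (1,3)
    t=2.7251 [y] (1,4)
    t=3.6800 [x] (0,4) — stop
  → r_3 = 3.6800

ranges = [3.6489, 1.4080, 3.6800]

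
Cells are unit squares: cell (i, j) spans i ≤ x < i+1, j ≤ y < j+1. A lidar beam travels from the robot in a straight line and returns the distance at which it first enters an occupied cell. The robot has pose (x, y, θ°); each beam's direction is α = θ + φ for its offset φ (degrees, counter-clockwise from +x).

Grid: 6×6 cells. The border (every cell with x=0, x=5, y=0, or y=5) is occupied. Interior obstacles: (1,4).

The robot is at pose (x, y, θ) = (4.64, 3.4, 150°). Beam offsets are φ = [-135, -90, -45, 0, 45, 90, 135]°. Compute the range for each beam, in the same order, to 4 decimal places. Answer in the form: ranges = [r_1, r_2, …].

beam 1: φ=-135°, α=15°
  cosα=0.9659 sinα=0.2588 | (4,3) | tMaxX 0.3727 tMaxY 2.3182 | tΔX 1.0353 tΔY 3.8637
    t=0.3727 [x] (5,3) — stop
  → r_1 = 0.3727
beam 2: φ=-90°, α=60°
  cosα=0.5000 sinα=0.8660 | (4,3) | tMaxX 0.7200 tMaxY 0.6928 | tΔX 2.0000 tΔY 1.1547
    t=0.6928 [y] (4,4)
    t=0.7200 [x] (5,4) — stop
  → r_2 = 0.7200
beam 3: φ=-45°, α=105°
  cosα=-0.2588 sinα=0.9659 | (4,3) | tMaxX 2.4728 tMaxY 0.6212 | tΔX 3.8637 tΔY 1.0353
    t=0.6212 [y] (4,4)
    t=1.6564 [y] (4,5) — stop
  → r_3 = 1.6564
beam 4: φ=0°, α=150°
  cosα=-0.8660 sinα=0.5000 | (4,3) | tMaxX 0.7390 tMaxY 1.2000 | tΔX 1.1547 tΔY 2.0000
    t=0.7390 [x] (3,3)
    t=1.2000 [y] (3,4)
    t=1.8937 [x] (2,4)
    t=3.0484 [x] (1,4) — stop
  → r_4 = 3.0484
beam 5: φ=45°, α=195°
  cosα=-0.9659 sinα=-0.2588 | (4,3) | tMaxX 0.6626 tMaxY 1.5455 | tΔX 1.0353 tΔY 3.8637
    t=0.6626 [x] (3,3)
    t=1.5455 [y] (3,2)
    t=1.6979 [x] (2,2)
    t=2.7331 [x] (1,2)
    t=3.7684 [x] (0,2) — stop
  → r_5 = 3.7684
beam 6: φ=90°, α=240°
  cosα=-0.5000 sinα=-0.8660 | (4,3) | tMaxX 1.2800 tMaxY 0.4619 | tΔX 2.0000 tΔY 1.1547
    t=0.4619 [y] (4,2)
    t=1.2800 [x] (3,2)
    t=1.6166 [y] (3,1)
    t=2.7713 [y] (3,0) — stop
  → r_6 = 2.7713
beam 7: φ=135°, α=285°
  cosα=0.2588 sinα=-0.9659 | (4,3) | tMaxX 1.3909 tMaxY 0.4141 | tΔX 3.8637 tΔY 1.0353
    t=0.4141 [y] (4,2)
    t=1.3909 [x] (5,2) — stop
  → r_7 = 1.3909

ranges = [0.3727, 0.7200, 1.6564, 3.0484, 3.7684, 2.7713, 1.3909]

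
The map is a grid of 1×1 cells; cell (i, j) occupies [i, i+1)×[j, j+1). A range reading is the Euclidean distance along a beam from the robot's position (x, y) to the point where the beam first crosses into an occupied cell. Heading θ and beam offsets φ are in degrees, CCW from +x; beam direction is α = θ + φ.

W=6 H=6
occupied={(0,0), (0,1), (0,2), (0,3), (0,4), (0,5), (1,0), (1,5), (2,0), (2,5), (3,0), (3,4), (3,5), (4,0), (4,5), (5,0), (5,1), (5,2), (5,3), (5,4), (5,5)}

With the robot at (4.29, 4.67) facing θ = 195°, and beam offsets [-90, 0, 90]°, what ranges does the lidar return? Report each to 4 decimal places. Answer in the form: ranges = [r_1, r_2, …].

ranges = [0.3416, 0.3002, 2.7432]

beam 1: φ=-90°, α=105°
  d=(-0.2588,0.9659)  start (4,4)  tX=1.1205 tY=0.3416  stride 1/|dx|=3.8637 1/|dy|=1.0353
    cross y-line → (4,5), t=0.3416 (wall)
  → r_1 = 0.3416
beam 2: φ=0°, α=195°
  d=(-0.9659,-0.2588)  start (4,4)  tX=0.3002 tY=2.5887  stride 1/|dx|=1.0353 1/|dy|=3.8637
    cross x-line → (3,4), t=0.3002 (wall)
  → r_2 = 0.3002
beam 3: φ=90°, α=285°
  d=(0.2588,-0.9659)  start (4,4)  tX=2.7432 tY=0.6936  stride 1/|dx|=3.8637 1/|dy|=1.0353
    cross y-line → (4,3), t=0.6936
    cross y-line → (4,2), t=1.7289
    cross x-line → (5,2), t=2.7432 (wall)
  → r_3 = 2.7432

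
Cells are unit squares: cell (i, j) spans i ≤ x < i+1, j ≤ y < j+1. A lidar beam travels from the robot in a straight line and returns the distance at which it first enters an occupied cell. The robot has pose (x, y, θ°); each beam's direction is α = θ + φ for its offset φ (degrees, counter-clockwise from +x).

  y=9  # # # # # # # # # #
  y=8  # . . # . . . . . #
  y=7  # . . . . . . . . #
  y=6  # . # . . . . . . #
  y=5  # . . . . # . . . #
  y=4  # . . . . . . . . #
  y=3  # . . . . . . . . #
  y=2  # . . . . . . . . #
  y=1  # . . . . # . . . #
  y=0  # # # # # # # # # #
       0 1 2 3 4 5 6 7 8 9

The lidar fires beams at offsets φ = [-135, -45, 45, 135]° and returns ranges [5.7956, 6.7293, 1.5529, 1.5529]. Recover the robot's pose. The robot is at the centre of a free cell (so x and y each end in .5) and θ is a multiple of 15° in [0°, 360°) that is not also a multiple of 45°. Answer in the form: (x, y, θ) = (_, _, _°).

The pose lattice has 60·16 = 960 candidates. Test each by forward raycasting.
  (2.5, 1.5, 15°): beam 1 = 0.5774 ≠ 5.7956 ✗
  (5.5, 6.5, 240°): beam 1 = 2.5882 ≠ 5.7956 ✗
  (2.5, 3.5, 30°): beam 1 = 2.5882 ≠ 5.7956 ✗
  (3.5, 2.5, 285°): beam 1 = 2.8868 ≠ 5.7956 ✗
  …
  (7.5, 2.5, 210°): r_1=5.7956, r_2=6.7293, r_3=1.5529, r_4=1.5529 — all match ✓
No second candidate reproduces the full scan.

(x, y, θ) = (7.5, 2.5, 210°)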